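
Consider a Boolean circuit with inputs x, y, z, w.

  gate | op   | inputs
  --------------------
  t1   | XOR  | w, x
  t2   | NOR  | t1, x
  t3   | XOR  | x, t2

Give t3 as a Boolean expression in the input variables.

t1 = w XOR x
t2 = t1 NOR x = (w XOR x) NOR x
t3 = x XOR t2 = x XOR ((w XOR x) NOR x)

x XOR ((w XOR x) NOR x)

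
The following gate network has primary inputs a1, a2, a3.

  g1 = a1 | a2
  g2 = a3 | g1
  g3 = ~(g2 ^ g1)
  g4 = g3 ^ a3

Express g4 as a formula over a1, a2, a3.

g1 = a1 | a2
g2 = a3 | g1 = a3 | (a1 | a2)
g3 = ~(g2 ^ g1) = ~((a3 | (a1 | a2)) ^ (a1 | a2))
g4 = g3 ^ a3 = (~((a3 | (a1 | a2)) ^ (a1 | a2))) ^ a3

(~((a3 | (a1 | a2)) ^ (a1 | a2))) ^ a3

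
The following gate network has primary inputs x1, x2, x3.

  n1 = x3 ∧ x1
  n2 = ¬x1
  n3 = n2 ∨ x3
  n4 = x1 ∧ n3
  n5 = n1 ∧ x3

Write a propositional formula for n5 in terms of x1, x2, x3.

n1 = x3 ∧ x1
n5 = n1 ∧ x3 = (x3 ∧ x1) ∧ x3

(x3 ∧ x1) ∧ x3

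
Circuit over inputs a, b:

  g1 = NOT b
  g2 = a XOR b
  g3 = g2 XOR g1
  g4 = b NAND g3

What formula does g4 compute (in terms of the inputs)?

b NAND ((a XOR b) XOR NOT b)

g1 = NOT b
g2 = a XOR b
g3 = g2 XOR g1 = (a XOR b) XOR NOT b
g4 = b NAND g3 = b NAND ((a XOR b) XOR NOT b)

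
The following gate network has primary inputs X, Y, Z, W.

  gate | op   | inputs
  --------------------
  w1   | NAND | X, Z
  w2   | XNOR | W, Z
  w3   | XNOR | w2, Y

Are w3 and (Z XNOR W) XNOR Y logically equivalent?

w2 = W XNOR Z
w3 = w2 XNOR Y = (W XNOR Z) XNOR Y
At X=0, Y=0, Z=0, W=0: circuit gives 0, formula gives 0.
At X=0, Y=0, Z=0, W=1: circuit gives 1, formula gives 1.
Agrees on all 16 inputs.

Yes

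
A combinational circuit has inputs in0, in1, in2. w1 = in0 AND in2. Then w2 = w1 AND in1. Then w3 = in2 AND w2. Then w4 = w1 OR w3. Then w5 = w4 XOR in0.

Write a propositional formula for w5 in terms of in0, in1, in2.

w1 = in0 AND in2
w2 = w1 AND in1 = (in0 AND in2) AND in1
w3 = in2 AND w2 = in2 AND ((in0 AND in2) AND in1)
w4 = w1 OR w3 = (in0 AND in2) OR (in2 AND ((in0 AND in2) AND in1))
w5 = w4 XOR in0 = ((in0 AND in2) OR (in2 AND ((in0 AND in2) AND in1))) XOR in0

((in0 AND in2) OR (in2 AND ((in0 AND in2) AND in1))) XOR in0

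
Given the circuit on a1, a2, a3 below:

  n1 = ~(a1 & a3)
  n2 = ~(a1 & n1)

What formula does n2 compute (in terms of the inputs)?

~(a1 & (~(a1 & a3)))

n1 = ~(a1 & a3)
n2 = ~(a1 & n1) = ~(a1 & (~(a1 & a3)))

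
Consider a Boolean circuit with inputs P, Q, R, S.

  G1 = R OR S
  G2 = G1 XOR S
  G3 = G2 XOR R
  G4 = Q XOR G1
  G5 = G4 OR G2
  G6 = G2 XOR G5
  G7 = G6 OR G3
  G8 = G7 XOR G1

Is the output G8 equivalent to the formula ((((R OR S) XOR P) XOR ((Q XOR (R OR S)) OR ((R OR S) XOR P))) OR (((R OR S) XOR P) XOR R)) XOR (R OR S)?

G1 = R OR S
G2 = G1 XOR S = (R OR S) XOR S
G3 = G2 XOR R = ((R OR S) XOR S) XOR R
G4 = Q XOR G1 = Q XOR (R OR S)
G5 = G4 OR G2 = (Q XOR (R OR S)) OR ((R OR S) XOR S)
G6 = G2 XOR G5 = ((R OR S) XOR S) XOR ((Q XOR (R OR S)) OR ((R OR S) XOR S))
G7 = G6 OR G3 = (((R OR S) XOR S) XOR ((Q XOR (R OR S)) OR ((R OR S) XOR S))) OR (((R OR S) XOR S) XOR R)
G8 = G7 XOR G1 = ((((R OR S) XOR S) XOR ((Q XOR (R OR S)) OR ((R OR S) XOR S))) OR (((R OR S) XOR S) XOR R)) XOR (R OR S)
At P=0, Q=0, R=1, S=1: circuit gives 0, formula gives 1.

No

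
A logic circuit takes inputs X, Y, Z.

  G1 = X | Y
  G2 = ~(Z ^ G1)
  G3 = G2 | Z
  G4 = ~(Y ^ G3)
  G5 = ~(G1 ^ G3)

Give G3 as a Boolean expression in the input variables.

G1 = X | Y
G2 = ~(Z ^ G1) = ~(Z ^ (X | Y))
G3 = G2 | Z = (~(Z ^ (X | Y))) | Z

(~(Z ^ (X | Y))) | Z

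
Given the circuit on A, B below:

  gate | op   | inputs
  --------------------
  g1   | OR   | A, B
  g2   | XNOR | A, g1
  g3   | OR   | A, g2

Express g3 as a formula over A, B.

A OR (A XNOR (A OR B))

g1 = A OR B
g2 = A XNOR g1 = A XNOR (A OR B)
g3 = A OR g2 = A OR (A XNOR (A OR B))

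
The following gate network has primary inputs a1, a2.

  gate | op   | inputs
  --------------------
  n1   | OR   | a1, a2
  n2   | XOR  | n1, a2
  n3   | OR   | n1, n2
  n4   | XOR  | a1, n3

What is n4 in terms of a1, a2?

a1 XOR ((a1 OR a2) OR ((a1 OR a2) XOR a2))

n1 = a1 OR a2
n2 = n1 XOR a2 = (a1 OR a2) XOR a2
n3 = n1 OR n2 = (a1 OR a2) OR ((a1 OR a2) XOR a2)
n4 = a1 XOR n3 = a1 XOR ((a1 OR a2) OR ((a1 OR a2) XOR a2))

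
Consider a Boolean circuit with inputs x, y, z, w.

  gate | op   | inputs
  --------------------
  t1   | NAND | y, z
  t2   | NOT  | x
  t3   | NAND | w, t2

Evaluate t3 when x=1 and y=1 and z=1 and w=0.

t2 = NOT 1 = 0
t3 = 0 NAND 0 = 1

1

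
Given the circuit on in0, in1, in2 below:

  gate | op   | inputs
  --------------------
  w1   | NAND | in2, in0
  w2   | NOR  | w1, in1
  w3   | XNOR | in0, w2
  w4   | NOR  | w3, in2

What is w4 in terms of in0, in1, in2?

w1 = in2 NAND in0
w2 = w1 NOR in1 = (in2 NAND in0) NOR in1
w3 = in0 XNOR w2 = in0 XNOR ((in2 NAND in0) NOR in1)
w4 = w3 NOR in2 = (in0 XNOR ((in2 NAND in0) NOR in1)) NOR in2

(in0 XNOR ((in2 NAND in0) NOR in1)) NOR in2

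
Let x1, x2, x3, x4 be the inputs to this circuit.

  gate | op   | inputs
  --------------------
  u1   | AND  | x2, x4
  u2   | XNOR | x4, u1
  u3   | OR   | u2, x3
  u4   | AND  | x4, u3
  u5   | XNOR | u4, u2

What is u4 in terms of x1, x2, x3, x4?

x4 AND ((x4 XNOR (x2 AND x4)) OR x3)

u1 = x2 AND x4
u2 = x4 XNOR u1 = x4 XNOR (x2 AND x4)
u3 = u2 OR x3 = (x4 XNOR (x2 AND x4)) OR x3
u4 = x4 AND u3 = x4 AND ((x4 XNOR (x2 AND x4)) OR x3)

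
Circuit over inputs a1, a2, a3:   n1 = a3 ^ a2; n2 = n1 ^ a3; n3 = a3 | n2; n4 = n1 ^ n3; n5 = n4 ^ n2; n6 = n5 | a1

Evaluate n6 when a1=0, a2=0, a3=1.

n1 = 1 ^ 0 = 1
n2 = 1 ^ 1 = 0
n3 = 1 | 0 = 1
n4 = 1 ^ 1 = 0
n5 = 0 ^ 0 = 0
n6 = 0 | 0 = 0

0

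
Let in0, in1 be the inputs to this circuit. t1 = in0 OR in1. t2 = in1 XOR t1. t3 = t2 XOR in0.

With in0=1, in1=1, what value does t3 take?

1

t1 = 1 OR 1 = 1
t2 = 1 XOR 1 = 0
t3 = 0 XOR 1 = 1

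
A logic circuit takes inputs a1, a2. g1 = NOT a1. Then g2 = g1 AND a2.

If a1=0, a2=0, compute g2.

g1 = NOT 0 = 1
g2 = 1 AND 0 = 0

0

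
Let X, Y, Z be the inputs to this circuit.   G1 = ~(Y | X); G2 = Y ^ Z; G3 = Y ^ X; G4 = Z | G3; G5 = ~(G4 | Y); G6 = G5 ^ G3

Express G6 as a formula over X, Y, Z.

(~((Z | (Y ^ X)) | Y)) ^ (Y ^ X)

G3 = Y ^ X
G4 = Z | G3 = Z | (Y ^ X)
G5 = ~(G4 | Y) = ~((Z | (Y ^ X)) | Y)
G6 = G5 ^ G3 = (~((Z | (Y ^ X)) | Y)) ^ (Y ^ X)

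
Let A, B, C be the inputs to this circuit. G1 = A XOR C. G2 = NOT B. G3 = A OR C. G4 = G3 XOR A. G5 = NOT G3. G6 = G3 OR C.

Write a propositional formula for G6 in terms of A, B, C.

(A OR C) OR C

G3 = A OR C
G6 = G3 OR C = (A OR C) OR C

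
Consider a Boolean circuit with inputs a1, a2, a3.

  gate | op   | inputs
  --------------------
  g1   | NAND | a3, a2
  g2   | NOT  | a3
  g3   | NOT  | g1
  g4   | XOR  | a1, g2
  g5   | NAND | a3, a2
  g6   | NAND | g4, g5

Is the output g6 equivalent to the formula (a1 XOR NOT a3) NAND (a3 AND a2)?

g2 = NOT a3
g4 = a1 XOR g2 = a1 XOR NOT a3
g5 = a3 NAND a2
g6 = g4 NAND g5 = (a1 XOR NOT a3) NAND (a3 NAND a2)
At a1=0, a2=0, a3=0: circuit gives 0, formula gives 1.

No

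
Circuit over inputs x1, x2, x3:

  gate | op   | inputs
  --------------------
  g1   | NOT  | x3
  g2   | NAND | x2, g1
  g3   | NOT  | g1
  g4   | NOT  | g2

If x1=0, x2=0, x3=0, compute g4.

g1 = NOT 0 = 1
g2 = 0 NAND 1 = 1
g4 = NOT 1 = 0

0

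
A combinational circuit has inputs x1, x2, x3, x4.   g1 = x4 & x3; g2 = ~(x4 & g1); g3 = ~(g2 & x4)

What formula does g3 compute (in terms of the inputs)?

~((~(x4 & (x4 & x3))) & x4)

g1 = x4 & x3
g2 = ~(x4 & g1) = ~(x4 & (x4 & x3))
g3 = ~(g2 & x4) = ~((~(x4 & (x4 & x3))) & x4)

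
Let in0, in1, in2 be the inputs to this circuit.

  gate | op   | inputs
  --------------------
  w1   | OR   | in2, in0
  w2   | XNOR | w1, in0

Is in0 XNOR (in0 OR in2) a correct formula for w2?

Yes

w1 = in2 OR in0
w2 = w1 XNOR in0 = (in2 OR in0) XNOR in0
At in0=0, in1=0, in2=1: circuit gives 0, formula gives 0.
At in0=0, in1=0, in2=0: circuit gives 1, formula gives 1.
Agrees on all 8 inputs.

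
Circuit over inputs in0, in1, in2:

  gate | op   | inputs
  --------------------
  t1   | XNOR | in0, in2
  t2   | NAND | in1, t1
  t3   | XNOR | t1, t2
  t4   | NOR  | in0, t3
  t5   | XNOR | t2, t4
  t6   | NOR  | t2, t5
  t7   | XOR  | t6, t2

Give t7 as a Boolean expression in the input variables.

((in1 NAND (in0 XNOR in2)) NOR ((in1 NAND (in0 XNOR in2)) XNOR (in0 NOR ((in0 XNOR in2) XNOR (in1 NAND (in0 XNOR in2)))))) XOR (in1 NAND (in0 XNOR in2))

t1 = in0 XNOR in2
t2 = in1 NAND t1 = in1 NAND (in0 XNOR in2)
t3 = t1 XNOR t2 = (in0 XNOR in2) XNOR (in1 NAND (in0 XNOR in2))
t4 = in0 NOR t3 = in0 NOR ((in0 XNOR in2) XNOR (in1 NAND (in0 XNOR in2)))
t5 = t2 XNOR t4 = (in1 NAND (in0 XNOR in2)) XNOR (in0 NOR ((in0 XNOR in2) XNOR (in1 NAND (in0 XNOR in2))))
t6 = t2 NOR t5 = (in1 NAND (in0 XNOR in2)) NOR ((in1 NAND (in0 XNOR in2)) XNOR (in0 NOR ((in0 XNOR in2) XNOR (in1 NAND (in0 XNOR in2)))))
t7 = t6 XOR t2 = ((in1 NAND (in0 XNOR in2)) NOR ((in1 NAND (in0 XNOR in2)) XNOR (in0 NOR ((in0 XNOR in2) XNOR (in1 NAND (in0 XNOR in2)))))) XOR (in1 NAND (in0 XNOR in2))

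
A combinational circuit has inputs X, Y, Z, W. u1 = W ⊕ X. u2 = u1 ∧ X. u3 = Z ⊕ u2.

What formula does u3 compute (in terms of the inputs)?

u1 = W ⊕ X
u2 = u1 ∧ X = (W ⊕ X) ∧ X
u3 = Z ⊕ u2 = Z ⊕ ((W ⊕ X) ∧ X)

Z ⊕ ((W ⊕ X) ∧ X)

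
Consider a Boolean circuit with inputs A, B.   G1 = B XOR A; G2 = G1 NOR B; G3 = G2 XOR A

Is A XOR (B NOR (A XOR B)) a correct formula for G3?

Yes

G1 = B XOR A
G2 = G1 NOR B = (B XOR A) NOR B
G3 = G2 XOR A = ((B XOR A) NOR B) XOR A
At A=0, B=1: circuit gives 0, formula gives 0.
At A=0, B=0: circuit gives 1, formula gives 1.
Agrees on all 4 inputs.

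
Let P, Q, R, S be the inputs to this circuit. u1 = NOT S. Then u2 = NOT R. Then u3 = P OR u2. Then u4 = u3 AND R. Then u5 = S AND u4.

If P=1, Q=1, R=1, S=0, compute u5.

u2 = NOT 1 = 0
u3 = 1 OR 0 = 1
u4 = 1 AND 1 = 1
u5 = 0 AND 1 = 0

0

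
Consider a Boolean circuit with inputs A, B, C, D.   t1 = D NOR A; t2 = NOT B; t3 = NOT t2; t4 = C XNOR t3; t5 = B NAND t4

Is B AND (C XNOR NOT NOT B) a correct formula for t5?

t2 = NOT B
t3 = NOT t2 = NOT NOT B
t4 = C XNOR t3 = C XNOR NOT NOT B
t5 = B NAND t4 = B NAND (C XNOR NOT NOT B)
At A=0, B=0, C=0, D=0: circuit gives 1, formula gives 0.

No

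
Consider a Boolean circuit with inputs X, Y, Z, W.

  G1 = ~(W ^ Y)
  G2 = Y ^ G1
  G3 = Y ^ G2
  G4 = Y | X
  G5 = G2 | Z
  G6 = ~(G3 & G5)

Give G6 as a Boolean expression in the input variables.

~((Y ^ (Y ^ (~(W ^ Y)))) & ((Y ^ (~(W ^ Y))) | Z))

G1 = ~(W ^ Y)
G2 = Y ^ G1 = Y ^ (~(W ^ Y))
G3 = Y ^ G2 = Y ^ (Y ^ (~(W ^ Y)))
G5 = G2 | Z = (Y ^ (~(W ^ Y))) | Z
G6 = ~(G3 & G5) = ~((Y ^ (Y ^ (~(W ^ Y)))) & ((Y ^ (~(W ^ Y))) | Z))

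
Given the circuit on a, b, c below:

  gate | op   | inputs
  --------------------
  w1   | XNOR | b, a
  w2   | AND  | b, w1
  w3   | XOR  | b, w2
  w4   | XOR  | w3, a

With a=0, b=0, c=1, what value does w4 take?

w1 = 0 XNOR 0 = 1
w2 = 0 AND 1 = 0
w3 = 0 XOR 0 = 0
w4 = 0 XOR 0 = 0

0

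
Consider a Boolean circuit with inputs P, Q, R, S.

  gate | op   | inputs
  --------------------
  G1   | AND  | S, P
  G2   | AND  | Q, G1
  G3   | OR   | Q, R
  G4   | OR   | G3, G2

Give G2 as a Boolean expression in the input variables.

Q AND (S AND P)

G1 = S AND P
G2 = Q AND G1 = Q AND (S AND P)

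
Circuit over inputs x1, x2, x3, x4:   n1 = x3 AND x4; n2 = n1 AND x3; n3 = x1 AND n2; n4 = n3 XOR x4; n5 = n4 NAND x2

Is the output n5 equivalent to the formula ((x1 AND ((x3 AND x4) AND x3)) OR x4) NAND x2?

No

n1 = x3 AND x4
n2 = n1 AND x3 = (x3 AND x4) AND x3
n3 = x1 AND n2 = x1 AND ((x3 AND x4) AND x3)
n4 = n3 XOR x4 = (x1 AND ((x3 AND x4) AND x3)) XOR x4
n5 = n4 NAND x2 = ((x1 AND ((x3 AND x4) AND x3)) XOR x4) NAND x2
At x1=1, x2=1, x3=1, x4=1: circuit gives 1, formula gives 0.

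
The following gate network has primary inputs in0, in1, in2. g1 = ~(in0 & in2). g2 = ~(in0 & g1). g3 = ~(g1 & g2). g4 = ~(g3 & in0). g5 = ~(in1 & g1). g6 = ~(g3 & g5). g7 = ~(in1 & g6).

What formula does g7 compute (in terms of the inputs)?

~(in1 & (~((~((~(in0 & in2)) & (~(in0 & (~(in0 & in2)))))) & (~(in1 & (~(in0 & in2)))))))

g1 = ~(in0 & in2)
g2 = ~(in0 & g1) = ~(in0 & (~(in0 & in2)))
g3 = ~(g1 & g2) = ~((~(in0 & in2)) & (~(in0 & (~(in0 & in2)))))
g5 = ~(in1 & g1) = ~(in1 & (~(in0 & in2)))
g6 = ~(g3 & g5) = ~((~((~(in0 & in2)) & (~(in0 & (~(in0 & in2)))))) & (~(in1 & (~(in0 & in2)))))
g7 = ~(in1 & g6) = ~(in1 & (~((~((~(in0 & in2)) & (~(in0 & (~(in0 & in2)))))) & (~(in1 & (~(in0 & in2)))))))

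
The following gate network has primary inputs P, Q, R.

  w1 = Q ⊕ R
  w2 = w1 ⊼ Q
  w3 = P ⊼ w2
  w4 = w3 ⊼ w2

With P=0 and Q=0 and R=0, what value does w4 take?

w1 = 0 ⊕ 0 = 0
w2 = 0 ⊼ 0 = 1
w3 = 0 ⊼ 1 = 1
w4 = 1 ⊼ 1 = 0

0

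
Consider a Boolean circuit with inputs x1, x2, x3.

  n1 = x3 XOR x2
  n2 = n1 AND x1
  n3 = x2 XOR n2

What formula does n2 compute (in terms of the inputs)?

(x3 XOR x2) AND x1

n1 = x3 XOR x2
n2 = n1 AND x1 = (x3 XOR x2) AND x1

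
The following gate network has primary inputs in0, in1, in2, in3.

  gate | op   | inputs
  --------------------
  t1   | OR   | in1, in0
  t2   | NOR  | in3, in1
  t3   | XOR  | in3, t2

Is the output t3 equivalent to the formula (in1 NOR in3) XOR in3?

t2 = in3 NOR in1
t3 = in3 XOR t2 = in3 XOR (in3 NOR in1)
At in0=0, in1=1, in2=0, in3=0: circuit gives 0, formula gives 0.
At in0=0, in1=0, in2=0, in3=0: circuit gives 1, formula gives 1.
Agrees on all 16 inputs.

Yes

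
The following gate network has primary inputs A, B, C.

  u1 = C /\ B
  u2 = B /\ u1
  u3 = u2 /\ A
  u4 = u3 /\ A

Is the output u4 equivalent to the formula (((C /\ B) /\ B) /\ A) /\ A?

Yes

u1 = C /\ B
u2 = B /\ u1 = B /\ (C /\ B)
u3 = u2 /\ A = (B /\ (C /\ B)) /\ A
u4 = u3 /\ A = ((B /\ (C /\ B)) /\ A) /\ A
At A=0, B=0, C=0: circuit gives 0, formula gives 0.
At A=1, B=1, C=1: circuit gives 1, formula gives 1.
Agrees on all 8 inputs.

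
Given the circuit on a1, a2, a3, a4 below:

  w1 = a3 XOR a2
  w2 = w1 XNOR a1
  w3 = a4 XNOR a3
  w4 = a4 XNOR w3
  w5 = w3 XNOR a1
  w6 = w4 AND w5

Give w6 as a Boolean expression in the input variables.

w3 = a4 XNOR a3
w4 = a4 XNOR w3 = a4 XNOR (a4 XNOR a3)
w5 = w3 XNOR a1 = (a4 XNOR a3) XNOR a1
w6 = w4 AND w5 = (a4 XNOR (a4 XNOR a3)) AND ((a4 XNOR a3) XNOR a1)

(a4 XNOR (a4 XNOR a3)) AND ((a4 XNOR a3) XNOR a1)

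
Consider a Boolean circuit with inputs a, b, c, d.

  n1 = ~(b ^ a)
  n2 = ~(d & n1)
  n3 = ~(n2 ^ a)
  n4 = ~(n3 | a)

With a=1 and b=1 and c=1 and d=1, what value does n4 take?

0

n1 = ~(1 ^ 1) = 1
n2 = ~(1 & 1) = 0
n3 = ~(0 ^ 1) = 0
n4 = ~(0 | 1) = 0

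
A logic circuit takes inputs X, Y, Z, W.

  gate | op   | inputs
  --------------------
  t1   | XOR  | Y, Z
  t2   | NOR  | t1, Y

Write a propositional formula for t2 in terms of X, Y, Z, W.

t1 = Y XOR Z
t2 = t1 NOR Y = (Y XOR Z) NOR Y

(Y XOR Z) NOR Y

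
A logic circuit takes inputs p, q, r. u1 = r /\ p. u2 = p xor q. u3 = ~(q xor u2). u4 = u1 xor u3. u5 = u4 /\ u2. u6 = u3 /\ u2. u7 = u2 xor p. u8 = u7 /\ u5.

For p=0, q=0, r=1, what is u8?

u1 = 1 /\ 0 = 0
u2 = 0 xor 0 = 0
u3 = ~(0 xor 0) = 1
u4 = 0 xor 1 = 1
u5 = 1 /\ 0 = 0
u7 = 0 xor 0 = 0
u8 = 0 /\ 0 = 0

0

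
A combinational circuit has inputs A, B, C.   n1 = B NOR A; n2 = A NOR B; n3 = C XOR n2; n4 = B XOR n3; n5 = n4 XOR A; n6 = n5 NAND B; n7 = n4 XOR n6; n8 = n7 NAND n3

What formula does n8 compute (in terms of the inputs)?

n2 = A NOR B
n3 = C XOR n2 = C XOR (A NOR B)
n4 = B XOR n3 = B XOR (C XOR (A NOR B))
n5 = n4 XOR A = (B XOR (C XOR (A NOR B))) XOR A
n6 = n5 NAND B = ((B XOR (C XOR (A NOR B))) XOR A) NAND B
n7 = n4 XOR n6 = (B XOR (C XOR (A NOR B))) XOR (((B XOR (C XOR (A NOR B))) XOR A) NAND B)
n8 = n7 NAND n3 = ((B XOR (C XOR (A NOR B))) XOR (((B XOR (C XOR (A NOR B))) XOR A) NAND B)) NAND (C XOR (A NOR B))

((B XOR (C XOR (A NOR B))) XOR (((B XOR (C XOR (A NOR B))) XOR A) NAND B)) NAND (C XOR (A NOR B))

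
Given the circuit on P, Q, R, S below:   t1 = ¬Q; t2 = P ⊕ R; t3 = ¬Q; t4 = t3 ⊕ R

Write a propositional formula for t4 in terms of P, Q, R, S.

¬Q ⊕ R

t3 = ¬Q
t4 = t3 ⊕ R = ¬Q ⊕ R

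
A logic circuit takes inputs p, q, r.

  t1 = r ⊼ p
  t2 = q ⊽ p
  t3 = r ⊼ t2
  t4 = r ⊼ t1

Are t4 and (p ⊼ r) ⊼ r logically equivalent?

t1 = r ⊼ p
t4 = r ⊼ t1 = r ⊼ (r ⊼ p)
At p=0, q=0, r=1: circuit gives 0, formula gives 0.
At p=0, q=0, r=0: circuit gives 1, formula gives 1.
Agrees on all 8 inputs.

Yes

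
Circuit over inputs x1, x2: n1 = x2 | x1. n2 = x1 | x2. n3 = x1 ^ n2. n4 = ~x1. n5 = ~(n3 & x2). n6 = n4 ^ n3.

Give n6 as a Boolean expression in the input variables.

n2 = x1 | x2
n3 = x1 ^ n2 = x1 ^ (x1 | x2)
n4 = ~x1
n6 = n4 ^ n3 = ~x1 ^ (x1 ^ (x1 | x2))

~x1 ^ (x1 ^ (x1 | x2))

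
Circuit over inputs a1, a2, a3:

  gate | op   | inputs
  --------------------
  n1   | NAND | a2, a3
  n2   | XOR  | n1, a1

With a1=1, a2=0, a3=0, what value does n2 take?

0

n1 = 0 NAND 0 = 1
n2 = 1 XOR 1 = 0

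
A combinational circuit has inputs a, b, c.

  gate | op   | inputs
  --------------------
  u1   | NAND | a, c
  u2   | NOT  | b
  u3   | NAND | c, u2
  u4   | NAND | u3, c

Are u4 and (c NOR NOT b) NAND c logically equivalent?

No

u2 = NOT b
u3 = c NAND u2 = c NAND NOT b
u4 = u3 NAND c = (c NAND NOT b) NAND c
At a=0, b=1, c=1: circuit gives 0, formula gives 1.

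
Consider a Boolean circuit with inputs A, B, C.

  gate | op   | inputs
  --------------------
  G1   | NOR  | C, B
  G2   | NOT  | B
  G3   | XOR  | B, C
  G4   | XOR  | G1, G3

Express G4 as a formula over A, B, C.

(C NOR B) XOR (B XOR C)

G1 = C NOR B
G3 = B XOR C
G4 = G1 XOR G3 = (C NOR B) XOR (B XOR C)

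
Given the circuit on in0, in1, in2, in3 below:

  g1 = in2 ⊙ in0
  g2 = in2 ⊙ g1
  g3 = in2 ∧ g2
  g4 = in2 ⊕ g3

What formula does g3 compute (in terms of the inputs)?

g1 = in2 ⊙ in0
g2 = in2 ⊙ g1 = in2 ⊙ (in2 ⊙ in0)
g3 = in2 ∧ g2 = in2 ∧ (in2 ⊙ (in2 ⊙ in0))

in2 ∧ (in2 ⊙ (in2 ⊙ in0))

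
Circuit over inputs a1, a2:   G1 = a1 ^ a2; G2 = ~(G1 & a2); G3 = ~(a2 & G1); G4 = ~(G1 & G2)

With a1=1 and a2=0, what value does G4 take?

0

G1 = 1 ^ 0 = 1
G2 = ~(1 & 0) = 1
G4 = ~(1 & 1) = 0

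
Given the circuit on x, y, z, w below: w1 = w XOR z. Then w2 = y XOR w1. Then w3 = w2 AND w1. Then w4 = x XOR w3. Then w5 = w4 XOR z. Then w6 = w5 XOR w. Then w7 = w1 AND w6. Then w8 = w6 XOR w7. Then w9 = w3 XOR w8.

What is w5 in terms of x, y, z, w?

w1 = w XOR z
w2 = y XOR w1 = y XOR (w XOR z)
w3 = w2 AND w1 = (y XOR (w XOR z)) AND (w XOR z)
w4 = x XOR w3 = x XOR ((y XOR (w XOR z)) AND (w XOR z))
w5 = w4 XOR z = (x XOR ((y XOR (w XOR z)) AND (w XOR z))) XOR z

(x XOR ((y XOR (w XOR z)) AND (w XOR z))) XOR z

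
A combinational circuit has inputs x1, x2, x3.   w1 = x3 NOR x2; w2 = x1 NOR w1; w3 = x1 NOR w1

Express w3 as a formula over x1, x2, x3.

x1 NOR (x3 NOR x2)

w1 = x3 NOR x2
w3 = x1 NOR w1 = x1 NOR (x3 NOR x2)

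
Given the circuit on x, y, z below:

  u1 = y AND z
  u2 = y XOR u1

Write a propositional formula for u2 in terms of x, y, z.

u1 = y AND z
u2 = y XOR u1 = y XOR (y AND z)

y XOR (y AND z)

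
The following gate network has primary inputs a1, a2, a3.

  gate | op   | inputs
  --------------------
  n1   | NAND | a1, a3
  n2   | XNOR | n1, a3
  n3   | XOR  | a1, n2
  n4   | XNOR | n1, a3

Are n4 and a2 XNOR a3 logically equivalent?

n1 = a1 NAND a3
n4 = n1 XNOR a3 = (a1 NAND a3) XNOR a3
At a1=0, a2=0, a3=0: circuit gives 0, formula gives 1.

No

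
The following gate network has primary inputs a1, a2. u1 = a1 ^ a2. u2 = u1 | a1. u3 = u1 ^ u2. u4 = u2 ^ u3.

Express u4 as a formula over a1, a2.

((a1 ^ a2) | a1) ^ ((a1 ^ a2) ^ ((a1 ^ a2) | a1))

u1 = a1 ^ a2
u2 = u1 | a1 = (a1 ^ a2) | a1
u3 = u1 ^ u2 = (a1 ^ a2) ^ ((a1 ^ a2) | a1)
u4 = u2 ^ u3 = ((a1 ^ a2) | a1) ^ ((a1 ^ a2) ^ ((a1 ^ a2) | a1))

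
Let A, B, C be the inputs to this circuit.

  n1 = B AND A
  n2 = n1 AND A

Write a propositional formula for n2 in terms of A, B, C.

n1 = B AND A
n2 = n1 AND A = (B AND A) AND A

(B AND A) AND A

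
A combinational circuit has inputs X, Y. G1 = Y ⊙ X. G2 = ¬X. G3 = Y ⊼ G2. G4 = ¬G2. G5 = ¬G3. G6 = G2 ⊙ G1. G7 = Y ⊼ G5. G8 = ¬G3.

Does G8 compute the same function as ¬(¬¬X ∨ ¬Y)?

Yes

G2 = ¬X
G3 = Y ⊼ G2 = Y ⊼ ¬X
G8 = ¬G3 = ¬(Y ⊼ ¬X)
At X=0, Y=0: circuit gives 0, formula gives 0.
At X=0, Y=1: circuit gives 1, formula gives 1.
Agrees on all 4 inputs.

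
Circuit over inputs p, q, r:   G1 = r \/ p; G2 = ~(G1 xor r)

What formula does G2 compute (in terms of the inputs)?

~((r \/ p) xor r)

G1 = r \/ p
G2 = ~(G1 xor r) = ~((r \/ p) xor r)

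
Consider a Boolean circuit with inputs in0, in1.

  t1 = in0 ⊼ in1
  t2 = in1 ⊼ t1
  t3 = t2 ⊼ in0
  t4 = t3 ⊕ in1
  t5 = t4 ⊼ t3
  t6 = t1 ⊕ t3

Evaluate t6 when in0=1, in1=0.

t1 = 1 ⊼ 0 = 1
t2 = 0 ⊼ 1 = 1
t3 = 1 ⊼ 1 = 0
t6 = 1 ⊕ 0 = 1

1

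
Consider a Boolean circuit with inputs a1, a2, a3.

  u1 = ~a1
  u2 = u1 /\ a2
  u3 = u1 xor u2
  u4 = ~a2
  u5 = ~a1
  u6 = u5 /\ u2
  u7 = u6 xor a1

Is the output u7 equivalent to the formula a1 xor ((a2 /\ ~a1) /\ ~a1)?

Yes

u1 = ~a1
u2 = u1 /\ a2 = ~a1 /\ a2
u5 = ~a1
u6 = u5 /\ u2 = ~a1 /\ (~a1 /\ a2)
u7 = u6 xor a1 = (~a1 /\ (~a1 /\ a2)) xor a1
At a1=0, a2=0, a3=0: circuit gives 0, formula gives 0.
At a1=0, a2=1, a3=0: circuit gives 1, formula gives 1.
Agrees on all 8 inputs.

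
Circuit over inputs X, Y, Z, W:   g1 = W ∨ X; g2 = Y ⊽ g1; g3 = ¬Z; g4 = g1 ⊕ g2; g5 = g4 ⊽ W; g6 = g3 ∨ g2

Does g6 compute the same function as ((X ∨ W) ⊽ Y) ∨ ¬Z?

g1 = W ∨ X
g2 = Y ⊽ g1 = Y ⊽ (W ∨ X)
g3 = ¬Z
g6 = g3 ∨ g2 = ¬Z ∨ (Y ⊽ (W ∨ X))
At X=0, Y=0, Z=1, W=1: circuit gives 0, formula gives 0.
At X=0, Y=0, Z=0, W=0: circuit gives 1, formula gives 1.
Agrees on all 16 inputs.

Yes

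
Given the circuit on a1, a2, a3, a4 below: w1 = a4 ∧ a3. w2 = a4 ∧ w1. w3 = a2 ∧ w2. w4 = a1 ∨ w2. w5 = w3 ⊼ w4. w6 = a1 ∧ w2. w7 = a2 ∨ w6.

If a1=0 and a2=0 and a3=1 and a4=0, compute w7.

0

w1 = 0 ∧ 1 = 0
w2 = 0 ∧ 0 = 0
w6 = 0 ∧ 0 = 0
w7 = 0 ∨ 0 = 0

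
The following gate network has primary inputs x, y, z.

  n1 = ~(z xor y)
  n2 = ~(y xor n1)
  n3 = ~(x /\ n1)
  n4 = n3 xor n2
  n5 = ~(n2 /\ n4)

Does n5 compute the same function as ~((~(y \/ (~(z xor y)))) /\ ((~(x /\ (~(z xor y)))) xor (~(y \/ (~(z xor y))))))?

No

n1 = ~(z xor y)
n2 = ~(y xor n1) = ~(y xor (~(z xor y)))
n3 = ~(x /\ n1) = ~(x /\ (~(z xor y)))
n4 = n3 xor n2 = (~(x /\ (~(z xor y)))) xor (~(y xor (~(z xor y))))
n5 = ~(n2 /\ n4) = ~((~(y xor (~(z xor y)))) /\ ((~(x /\ (~(z xor y)))) xor (~(y xor (~(z xor y))))))
At x=1, y=1, z=1: circuit gives 0, formula gives 1.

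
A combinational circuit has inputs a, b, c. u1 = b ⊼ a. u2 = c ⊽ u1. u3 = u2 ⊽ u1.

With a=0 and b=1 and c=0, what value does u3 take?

u1 = 1 ⊼ 0 = 1
u2 = 0 ⊽ 1 = 0
u3 = 0 ⊽ 1 = 0

0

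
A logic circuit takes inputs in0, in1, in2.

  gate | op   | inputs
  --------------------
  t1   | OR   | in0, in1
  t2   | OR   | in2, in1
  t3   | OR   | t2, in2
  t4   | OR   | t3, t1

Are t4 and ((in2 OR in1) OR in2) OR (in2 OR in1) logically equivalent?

No

t1 = in0 OR in1
t2 = in2 OR in1
t3 = t2 OR in2 = (in2 OR in1) OR in2
t4 = t3 OR t1 = ((in2 OR in1) OR in2) OR (in0 OR in1)
At in0=1, in1=0, in2=0: circuit gives 1, formula gives 0.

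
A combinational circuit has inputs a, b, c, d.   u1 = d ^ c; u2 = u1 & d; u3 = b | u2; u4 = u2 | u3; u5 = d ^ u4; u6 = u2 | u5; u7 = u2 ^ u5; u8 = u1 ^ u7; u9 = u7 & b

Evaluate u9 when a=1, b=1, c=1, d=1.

u1 = 1 ^ 1 = 0
u2 = 0 & 1 = 0
u3 = 1 | 0 = 1
u4 = 0 | 1 = 1
u5 = 1 ^ 1 = 0
u7 = 0 ^ 0 = 0
u9 = 0 & 1 = 0

0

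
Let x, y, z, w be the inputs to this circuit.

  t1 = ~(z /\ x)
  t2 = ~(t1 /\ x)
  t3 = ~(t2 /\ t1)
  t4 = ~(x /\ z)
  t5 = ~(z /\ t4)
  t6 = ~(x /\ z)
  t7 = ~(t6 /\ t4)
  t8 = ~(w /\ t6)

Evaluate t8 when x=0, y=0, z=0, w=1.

0

t6 = ~(0 /\ 0) = 1
t8 = ~(1 /\ 1) = 0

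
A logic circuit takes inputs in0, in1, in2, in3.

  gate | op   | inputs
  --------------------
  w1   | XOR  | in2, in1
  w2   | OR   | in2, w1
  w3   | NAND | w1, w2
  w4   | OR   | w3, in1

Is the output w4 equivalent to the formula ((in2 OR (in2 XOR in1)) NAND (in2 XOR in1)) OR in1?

Yes

w1 = in2 XOR in1
w2 = in2 OR w1 = in2 OR (in2 XOR in1)
w3 = w1 NAND w2 = (in2 XOR in1) NAND (in2 OR (in2 XOR in1))
w4 = w3 OR in1 = ((in2 XOR in1) NAND (in2 OR (in2 XOR in1))) OR in1
At in0=0, in1=0, in2=1, in3=0: circuit gives 0, formula gives 0.
At in0=0, in1=0, in2=0, in3=0: circuit gives 1, formula gives 1.
Agrees on all 16 inputs.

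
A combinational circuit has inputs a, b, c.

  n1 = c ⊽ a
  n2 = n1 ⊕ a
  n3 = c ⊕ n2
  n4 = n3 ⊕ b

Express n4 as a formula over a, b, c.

(c ⊕ ((c ⊽ a) ⊕ a)) ⊕ b

n1 = c ⊽ a
n2 = n1 ⊕ a = (c ⊽ a) ⊕ a
n3 = c ⊕ n2 = c ⊕ ((c ⊽ a) ⊕ a)
n4 = n3 ⊕ b = (c ⊕ ((c ⊽ a) ⊕ a)) ⊕ b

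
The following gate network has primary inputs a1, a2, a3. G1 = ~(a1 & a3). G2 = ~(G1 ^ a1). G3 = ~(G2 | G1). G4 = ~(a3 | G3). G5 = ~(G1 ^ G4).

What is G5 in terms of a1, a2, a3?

~((~(a1 & a3)) ^ (~(a3 | (~((~((~(a1 & a3)) ^ a1)) | (~(a1 & a3)))))))

G1 = ~(a1 & a3)
G2 = ~(G1 ^ a1) = ~((~(a1 & a3)) ^ a1)
G3 = ~(G2 | G1) = ~((~((~(a1 & a3)) ^ a1)) | (~(a1 & a3)))
G4 = ~(a3 | G3) = ~(a3 | (~((~((~(a1 & a3)) ^ a1)) | (~(a1 & a3)))))
G5 = ~(G1 ^ G4) = ~((~(a1 & a3)) ^ (~(a3 | (~((~((~(a1 & a3)) ^ a1)) | (~(a1 & a3)))))))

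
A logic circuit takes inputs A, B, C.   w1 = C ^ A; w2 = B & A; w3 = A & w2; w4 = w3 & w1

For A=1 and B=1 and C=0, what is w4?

1

w1 = 0 ^ 1 = 1
w2 = 1 & 1 = 1
w3 = 1 & 1 = 1
w4 = 1 & 1 = 1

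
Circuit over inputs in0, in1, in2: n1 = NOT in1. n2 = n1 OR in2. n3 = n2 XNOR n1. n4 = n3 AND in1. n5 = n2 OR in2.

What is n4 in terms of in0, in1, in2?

((NOT in1 OR in2) XNOR NOT in1) AND in1

n1 = NOT in1
n2 = n1 OR in2 = NOT in1 OR in2
n3 = n2 XNOR n1 = (NOT in1 OR in2) XNOR NOT in1
n4 = n3 AND in1 = ((NOT in1 OR in2) XNOR NOT in1) AND in1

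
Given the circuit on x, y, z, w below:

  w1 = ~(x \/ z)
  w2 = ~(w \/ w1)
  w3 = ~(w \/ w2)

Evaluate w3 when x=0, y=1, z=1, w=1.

w1 = ~(0 \/ 1) = 0
w2 = ~(1 \/ 0) = 0
w3 = ~(1 \/ 0) = 0

0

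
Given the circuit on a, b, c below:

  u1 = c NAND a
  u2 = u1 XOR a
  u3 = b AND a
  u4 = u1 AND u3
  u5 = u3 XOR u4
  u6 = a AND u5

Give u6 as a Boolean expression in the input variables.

a AND ((b AND a) XOR ((c NAND a) AND (b AND a)))

u1 = c NAND a
u3 = b AND a
u4 = u1 AND u3 = (c NAND a) AND (b AND a)
u5 = u3 XOR u4 = (b AND a) XOR ((c NAND a) AND (b AND a))
u6 = a AND u5 = a AND ((b AND a) XOR ((c NAND a) AND (b AND a)))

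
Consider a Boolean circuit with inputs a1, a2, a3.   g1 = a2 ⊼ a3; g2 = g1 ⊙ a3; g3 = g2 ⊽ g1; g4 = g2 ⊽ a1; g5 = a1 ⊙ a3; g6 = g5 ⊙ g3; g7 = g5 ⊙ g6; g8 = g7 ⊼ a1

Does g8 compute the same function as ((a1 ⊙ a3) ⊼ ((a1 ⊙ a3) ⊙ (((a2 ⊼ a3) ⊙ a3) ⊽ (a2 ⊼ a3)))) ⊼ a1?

No

g1 = a2 ⊼ a3
g2 = g1 ⊙ a3 = (a2 ⊼ a3) ⊙ a3
g3 = g2 ⊽ g1 = ((a2 ⊼ a3) ⊙ a3) ⊽ (a2 ⊼ a3)
g5 = a1 ⊙ a3
g6 = g5 ⊙ g3 = (a1 ⊙ a3) ⊙ (((a2 ⊼ a3) ⊙ a3) ⊽ (a2 ⊼ a3))
g7 = g5 ⊙ g6 = (a1 ⊙ a3) ⊙ ((a1 ⊙ a3) ⊙ (((a2 ⊼ a3) ⊙ a3) ⊽ (a2 ⊼ a3)))
g8 = g7 ⊼ a1 = ((a1 ⊙ a3) ⊙ ((a1 ⊙ a3) ⊙ (((a2 ⊼ a3) ⊙ a3) ⊽ (a2 ⊼ a3)))) ⊼ a1
At a1=1, a2=0, a3=0: circuit gives 1, formula gives 0.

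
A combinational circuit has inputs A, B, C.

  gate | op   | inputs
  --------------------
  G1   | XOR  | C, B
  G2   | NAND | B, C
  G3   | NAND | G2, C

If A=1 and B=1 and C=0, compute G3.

1

G2 = 1 NAND 0 = 1
G3 = 1 NAND 0 = 1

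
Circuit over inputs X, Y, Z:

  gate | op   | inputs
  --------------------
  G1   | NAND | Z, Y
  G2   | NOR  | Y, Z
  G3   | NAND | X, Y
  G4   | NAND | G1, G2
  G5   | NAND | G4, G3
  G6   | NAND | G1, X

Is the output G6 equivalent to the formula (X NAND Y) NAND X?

No

G1 = Z NAND Y
G6 = G1 NAND X = (Z NAND Y) NAND X
At X=1, Y=1, Z=0: circuit gives 0, formula gives 1.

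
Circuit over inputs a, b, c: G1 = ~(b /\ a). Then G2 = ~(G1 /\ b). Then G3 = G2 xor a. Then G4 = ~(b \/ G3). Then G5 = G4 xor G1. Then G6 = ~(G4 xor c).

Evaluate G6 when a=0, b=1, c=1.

G1 = ~(1 /\ 0) = 1
G2 = ~(1 /\ 1) = 0
G3 = 0 xor 0 = 0
G4 = ~(1 \/ 0) = 0
G6 = ~(0 xor 1) = 0

0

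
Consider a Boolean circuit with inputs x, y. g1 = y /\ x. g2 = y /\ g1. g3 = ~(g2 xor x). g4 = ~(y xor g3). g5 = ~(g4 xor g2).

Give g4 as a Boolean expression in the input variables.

g1 = y /\ x
g2 = y /\ g1 = y /\ (y /\ x)
g3 = ~(g2 xor x) = ~((y /\ (y /\ x)) xor x)
g4 = ~(y xor g3) = ~(y xor (~((y /\ (y /\ x)) xor x)))

~(y xor (~((y /\ (y /\ x)) xor x)))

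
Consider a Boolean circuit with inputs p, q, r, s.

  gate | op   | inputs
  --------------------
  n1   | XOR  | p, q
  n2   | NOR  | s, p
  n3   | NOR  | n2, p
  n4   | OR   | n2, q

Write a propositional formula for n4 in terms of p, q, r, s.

(s NOR p) OR q

n2 = s NOR p
n4 = n2 OR q = (s NOR p) OR q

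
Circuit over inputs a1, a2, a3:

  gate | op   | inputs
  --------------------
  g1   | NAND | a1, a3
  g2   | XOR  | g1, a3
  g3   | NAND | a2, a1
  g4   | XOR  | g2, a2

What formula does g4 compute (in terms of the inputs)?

g1 = a1 NAND a3
g2 = g1 XOR a3 = (a1 NAND a3) XOR a3
g4 = g2 XOR a2 = ((a1 NAND a3) XOR a3) XOR a2

((a1 NAND a3) XOR a3) XOR a2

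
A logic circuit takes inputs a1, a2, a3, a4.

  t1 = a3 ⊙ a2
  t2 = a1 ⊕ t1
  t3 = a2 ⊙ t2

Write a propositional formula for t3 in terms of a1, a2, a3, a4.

t1 = a3 ⊙ a2
t2 = a1 ⊕ t1 = a1 ⊕ (a3 ⊙ a2)
t3 = a2 ⊙ t2 = a2 ⊙ (a1 ⊕ (a3 ⊙ a2))

a2 ⊙ (a1 ⊕ (a3 ⊙ a2))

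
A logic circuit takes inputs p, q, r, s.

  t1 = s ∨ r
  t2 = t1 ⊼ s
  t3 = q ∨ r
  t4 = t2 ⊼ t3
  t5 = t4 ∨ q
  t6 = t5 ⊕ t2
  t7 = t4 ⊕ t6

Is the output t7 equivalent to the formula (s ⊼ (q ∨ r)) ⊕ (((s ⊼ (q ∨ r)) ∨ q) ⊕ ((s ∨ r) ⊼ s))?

t1 = s ∨ r
t2 = t1 ⊼ s = (s ∨ r) ⊼ s
t3 = q ∨ r
t4 = t2 ⊼ t3 = ((s ∨ r) ⊼ s) ⊼ (q ∨ r)
t5 = t4 ∨ q = (((s ∨ r) ⊼ s) ⊼ (q ∨ r)) ∨ q
t6 = t5 ⊕ t2 = ((((s ∨ r) ⊼ s) ⊼ (q ∨ r)) ∨ q) ⊕ ((s ∨ r) ⊼ s)
t7 = t4 ⊕ t6 = (((s ∨ r) ⊼ s) ⊼ (q ∨ r)) ⊕ (((((s ∨ r) ⊼ s) ⊼ (q ∨ r)) ∨ q) ⊕ ((s ∨ r) ⊼ s))
At p=0, q=1, r=0, s=0: circuit gives 0, formula gives 1.

No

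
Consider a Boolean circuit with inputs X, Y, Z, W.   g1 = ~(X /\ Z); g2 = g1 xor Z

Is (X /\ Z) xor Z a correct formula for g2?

No

g1 = ~(X /\ Z)
g2 = g1 xor Z = (~(X /\ Z)) xor Z
At X=0, Y=0, Z=0, W=0: circuit gives 1, formula gives 0.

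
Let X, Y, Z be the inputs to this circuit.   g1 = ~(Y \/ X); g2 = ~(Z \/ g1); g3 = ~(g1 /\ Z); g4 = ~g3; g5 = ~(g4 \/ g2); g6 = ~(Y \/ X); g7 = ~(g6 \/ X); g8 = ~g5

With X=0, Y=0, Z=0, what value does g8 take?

g1 = ~(0 \/ 0) = 1
g2 = ~(0 \/ 1) = 0
g3 = ~(1 /\ 0) = 1
g4 = ~1 = 0
g5 = ~(0 \/ 0) = 1
g8 = ~1 = 0

0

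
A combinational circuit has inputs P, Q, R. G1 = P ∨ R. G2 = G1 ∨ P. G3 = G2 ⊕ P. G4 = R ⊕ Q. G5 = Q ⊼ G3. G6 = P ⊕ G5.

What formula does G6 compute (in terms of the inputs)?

P ⊕ (Q ⊼ (((P ∨ R) ∨ P) ⊕ P))

G1 = P ∨ R
G2 = G1 ∨ P = (P ∨ R) ∨ P
G3 = G2 ⊕ P = ((P ∨ R) ∨ P) ⊕ P
G5 = Q ⊼ G3 = Q ⊼ (((P ∨ R) ∨ P) ⊕ P)
G6 = P ⊕ G5 = P ⊕ (Q ⊼ (((P ∨ R) ∨ P) ⊕ P))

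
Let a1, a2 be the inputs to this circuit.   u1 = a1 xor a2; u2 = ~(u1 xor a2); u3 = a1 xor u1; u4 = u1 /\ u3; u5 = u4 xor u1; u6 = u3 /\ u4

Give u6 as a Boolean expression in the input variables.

u1 = a1 xor a2
u3 = a1 xor u1 = a1 xor (a1 xor a2)
u4 = u1 /\ u3 = (a1 xor a2) /\ (a1 xor (a1 xor a2))
u6 = u3 /\ u4 = (a1 xor (a1 xor a2)) /\ ((a1 xor a2) /\ (a1 xor (a1 xor a2)))

(a1 xor (a1 xor a2)) /\ ((a1 xor a2) /\ (a1 xor (a1 xor a2)))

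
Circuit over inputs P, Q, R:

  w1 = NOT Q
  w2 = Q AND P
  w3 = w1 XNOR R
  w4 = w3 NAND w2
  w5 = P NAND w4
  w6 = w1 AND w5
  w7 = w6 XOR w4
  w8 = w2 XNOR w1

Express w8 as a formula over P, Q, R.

w1 = NOT Q
w2 = Q AND P
w8 = w2 XNOR w1 = (Q AND P) XNOR NOT Q

(Q AND P) XNOR NOT Q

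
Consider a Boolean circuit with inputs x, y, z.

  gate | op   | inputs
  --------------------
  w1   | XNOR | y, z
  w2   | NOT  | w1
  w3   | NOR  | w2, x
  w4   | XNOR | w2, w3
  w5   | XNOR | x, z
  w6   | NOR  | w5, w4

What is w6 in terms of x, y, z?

(x XNOR z) NOR (NOT (y XNOR z) XNOR (NOT (y XNOR z) NOR x))

w1 = y XNOR z
w2 = NOT w1 = NOT (y XNOR z)
w3 = w2 NOR x = NOT (y XNOR z) NOR x
w4 = w2 XNOR w3 = NOT (y XNOR z) XNOR (NOT (y XNOR z) NOR x)
w5 = x XNOR z
w6 = w5 NOR w4 = (x XNOR z) NOR (NOT (y XNOR z) XNOR (NOT (y XNOR z) NOR x))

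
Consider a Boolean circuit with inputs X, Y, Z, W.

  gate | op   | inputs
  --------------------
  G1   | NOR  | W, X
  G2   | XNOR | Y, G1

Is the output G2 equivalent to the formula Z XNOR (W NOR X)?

G1 = W NOR X
G2 = Y XNOR G1 = Y XNOR (W NOR X)
At X=0, Y=0, Z=1, W=0: circuit gives 0, formula gives 1.

No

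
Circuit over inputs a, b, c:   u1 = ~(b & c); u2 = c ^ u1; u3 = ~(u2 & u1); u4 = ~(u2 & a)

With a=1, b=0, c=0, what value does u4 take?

0

u1 = ~(0 & 0) = 1
u2 = 0 ^ 1 = 1
u4 = ~(1 & 1) = 0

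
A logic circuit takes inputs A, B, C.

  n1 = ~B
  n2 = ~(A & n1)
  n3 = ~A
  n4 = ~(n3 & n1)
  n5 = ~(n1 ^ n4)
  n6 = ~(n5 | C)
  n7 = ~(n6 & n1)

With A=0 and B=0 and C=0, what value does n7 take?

n1 = ~0 = 1
n3 = ~0 = 1
n4 = ~(1 & 1) = 0
n5 = ~(1 ^ 0) = 0
n6 = ~(0 | 0) = 1
n7 = ~(1 & 1) = 0

0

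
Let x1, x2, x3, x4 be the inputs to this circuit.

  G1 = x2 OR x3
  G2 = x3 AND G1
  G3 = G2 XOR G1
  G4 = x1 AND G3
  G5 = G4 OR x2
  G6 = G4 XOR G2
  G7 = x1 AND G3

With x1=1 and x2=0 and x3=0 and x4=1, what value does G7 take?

G1 = 0 OR 0 = 0
G2 = 0 AND 0 = 0
G3 = 0 XOR 0 = 0
G7 = 1 AND 0 = 0

0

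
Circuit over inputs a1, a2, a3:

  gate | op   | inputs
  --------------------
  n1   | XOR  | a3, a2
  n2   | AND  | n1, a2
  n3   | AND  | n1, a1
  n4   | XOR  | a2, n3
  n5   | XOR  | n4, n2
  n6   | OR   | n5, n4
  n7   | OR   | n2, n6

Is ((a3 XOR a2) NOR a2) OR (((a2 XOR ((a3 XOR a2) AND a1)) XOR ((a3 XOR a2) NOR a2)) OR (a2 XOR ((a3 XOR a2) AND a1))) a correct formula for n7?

No

n1 = a3 XOR a2
n2 = n1 AND a2 = (a3 XOR a2) AND a2
n3 = n1 AND a1 = (a3 XOR a2) AND a1
n4 = a2 XOR n3 = a2 XOR ((a3 XOR a2) AND a1)
n5 = n4 XOR n2 = (a2 XOR ((a3 XOR a2) AND a1)) XOR ((a3 XOR a2) AND a2)
n6 = n5 OR n4 = ((a2 XOR ((a3 XOR a2) AND a1)) XOR ((a3 XOR a2) AND a2)) OR (a2 XOR ((a3 XOR a2) AND a1))
n7 = n2 OR n6 = ((a3 XOR a2) AND a2) OR (((a2 XOR ((a3 XOR a2) AND a1)) XOR ((a3 XOR a2) AND a2)) OR (a2 XOR ((a3 XOR a2) AND a1)))
At a1=0, a2=0, a3=0: circuit gives 0, formula gives 1.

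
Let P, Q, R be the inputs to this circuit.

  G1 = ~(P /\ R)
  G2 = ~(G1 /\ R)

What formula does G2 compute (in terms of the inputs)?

~((~(P /\ R)) /\ R)

G1 = ~(P /\ R)
G2 = ~(G1 /\ R) = ~((~(P /\ R)) /\ R)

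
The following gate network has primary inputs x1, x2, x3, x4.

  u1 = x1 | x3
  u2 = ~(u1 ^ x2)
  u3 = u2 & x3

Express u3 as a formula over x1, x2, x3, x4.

(~((x1 | x3) ^ x2)) & x3

u1 = x1 | x3
u2 = ~(u1 ^ x2) = ~((x1 | x3) ^ x2)
u3 = u2 & x3 = (~((x1 | x3) ^ x2)) & x3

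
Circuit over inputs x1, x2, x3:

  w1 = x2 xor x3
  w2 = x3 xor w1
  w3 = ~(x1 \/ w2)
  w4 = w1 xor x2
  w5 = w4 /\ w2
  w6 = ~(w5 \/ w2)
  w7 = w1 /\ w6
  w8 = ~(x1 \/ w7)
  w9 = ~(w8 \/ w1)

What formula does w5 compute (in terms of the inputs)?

((x2 xor x3) xor x2) /\ (x3 xor (x2 xor x3))

w1 = x2 xor x3
w2 = x3 xor w1 = x3 xor (x2 xor x3)
w4 = w1 xor x2 = (x2 xor x3) xor x2
w5 = w4 /\ w2 = ((x2 xor x3) xor x2) /\ (x3 xor (x2 xor x3))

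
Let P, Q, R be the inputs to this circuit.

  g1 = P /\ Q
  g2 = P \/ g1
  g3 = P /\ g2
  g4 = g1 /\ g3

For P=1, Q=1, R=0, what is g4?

g1 = 1 /\ 1 = 1
g2 = 1 \/ 1 = 1
g3 = 1 /\ 1 = 1
g4 = 1 /\ 1 = 1

1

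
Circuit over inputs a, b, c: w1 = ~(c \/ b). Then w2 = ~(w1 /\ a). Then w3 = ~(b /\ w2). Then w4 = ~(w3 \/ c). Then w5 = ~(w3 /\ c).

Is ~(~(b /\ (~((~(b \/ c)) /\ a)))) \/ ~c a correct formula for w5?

w1 = ~(c \/ b)
w2 = ~(w1 /\ a) = ~((~(c \/ b)) /\ a)
w3 = ~(b /\ w2) = ~(b /\ (~((~(c \/ b)) /\ a)))
w5 = ~(w3 /\ c) = ~((~(b /\ (~((~(c \/ b)) /\ a)))) /\ c)
At a=0, b=0, c=1: circuit gives 0, formula gives 0.
At a=0, b=0, c=0: circuit gives 1, formula gives 1.
Agrees on all 8 inputs.

Yes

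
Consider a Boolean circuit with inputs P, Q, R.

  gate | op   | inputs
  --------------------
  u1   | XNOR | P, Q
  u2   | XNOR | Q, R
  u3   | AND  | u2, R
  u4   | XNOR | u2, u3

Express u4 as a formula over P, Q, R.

(Q XNOR R) XNOR ((Q XNOR R) AND R)

u2 = Q XNOR R
u3 = u2 AND R = (Q XNOR R) AND R
u4 = u2 XNOR u3 = (Q XNOR R) XNOR ((Q XNOR R) AND R)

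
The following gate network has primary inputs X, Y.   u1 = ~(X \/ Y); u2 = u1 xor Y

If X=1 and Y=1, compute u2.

1

u1 = ~(1 \/ 1) = 0
u2 = 0 xor 1 = 1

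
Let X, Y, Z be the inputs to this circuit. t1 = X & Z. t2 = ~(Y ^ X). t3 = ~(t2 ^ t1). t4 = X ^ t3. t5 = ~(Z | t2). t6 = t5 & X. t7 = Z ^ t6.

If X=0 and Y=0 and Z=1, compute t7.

t2 = ~(0 ^ 0) = 1
t5 = ~(1 | 1) = 0
t6 = 0 & 0 = 0
t7 = 1 ^ 0 = 1

1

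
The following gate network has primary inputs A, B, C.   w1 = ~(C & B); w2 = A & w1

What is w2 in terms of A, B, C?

w1 = ~(C & B)
w2 = A & w1 = A & (~(C & B))

A & (~(C & B))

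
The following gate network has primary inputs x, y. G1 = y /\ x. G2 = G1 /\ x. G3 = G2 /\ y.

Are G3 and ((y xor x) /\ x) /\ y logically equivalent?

G1 = y /\ x
G2 = G1 /\ x = (y /\ x) /\ x
G3 = G2 /\ y = ((y /\ x) /\ x) /\ y
At x=1, y=1: circuit gives 1, formula gives 0.

No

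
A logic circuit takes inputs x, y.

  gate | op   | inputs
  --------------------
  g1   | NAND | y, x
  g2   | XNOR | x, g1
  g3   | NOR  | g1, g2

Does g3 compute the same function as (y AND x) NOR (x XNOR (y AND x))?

No

g1 = y NAND x
g2 = x XNOR g1 = x XNOR (y NAND x)
g3 = g1 NOR g2 = (y NAND x) NOR (x XNOR (y NAND x))
At x=1, y=0: circuit gives 0, formula gives 1.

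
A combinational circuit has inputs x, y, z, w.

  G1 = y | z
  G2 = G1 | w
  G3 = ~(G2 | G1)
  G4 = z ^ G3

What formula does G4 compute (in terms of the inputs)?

z ^ (~(((y | z) | w) | (y | z)))

G1 = y | z
G2 = G1 | w = (y | z) | w
G3 = ~(G2 | G1) = ~(((y | z) | w) | (y | z))
G4 = z ^ G3 = z ^ (~(((y | z) | w) | (y | z)))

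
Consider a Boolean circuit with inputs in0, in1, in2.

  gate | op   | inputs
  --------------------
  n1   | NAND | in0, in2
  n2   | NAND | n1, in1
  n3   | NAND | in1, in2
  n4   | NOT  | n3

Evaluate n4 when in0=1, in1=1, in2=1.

1

n3 = 1 NAND 1 = 0
n4 = NOT 0 = 1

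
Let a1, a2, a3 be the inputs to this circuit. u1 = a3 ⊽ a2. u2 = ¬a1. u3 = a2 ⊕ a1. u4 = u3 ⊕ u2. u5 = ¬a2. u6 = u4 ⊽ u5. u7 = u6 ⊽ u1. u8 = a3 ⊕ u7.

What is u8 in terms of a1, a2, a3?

u1 = a3 ⊽ a2
u2 = ¬a1
u3 = a2 ⊕ a1
u4 = u3 ⊕ u2 = (a2 ⊕ a1) ⊕ ¬a1
u5 = ¬a2
u6 = u4 ⊽ u5 = ((a2 ⊕ a1) ⊕ ¬a1) ⊽ ¬a2
u7 = u6 ⊽ u1 = (((a2 ⊕ a1) ⊕ ¬a1) ⊽ ¬a2) ⊽ (a3 ⊽ a2)
u8 = a3 ⊕ u7 = a3 ⊕ ((((a2 ⊕ a1) ⊕ ¬a1) ⊽ ¬a2) ⊽ (a3 ⊽ a2))

a3 ⊕ ((((a2 ⊕ a1) ⊕ ¬a1) ⊽ ¬a2) ⊽ (a3 ⊽ a2))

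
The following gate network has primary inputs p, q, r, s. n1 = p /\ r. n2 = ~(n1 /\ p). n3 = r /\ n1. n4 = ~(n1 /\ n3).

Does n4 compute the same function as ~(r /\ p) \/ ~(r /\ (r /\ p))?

n1 = p /\ r
n3 = r /\ n1 = r /\ (p /\ r)
n4 = ~(n1 /\ n3) = ~((p /\ r) /\ (r /\ (p /\ r)))
At p=1, q=0, r=1, s=0: circuit gives 0, formula gives 0.
At p=0, q=0, r=0, s=0: circuit gives 1, formula gives 1.
Agrees on all 16 inputs.

Yes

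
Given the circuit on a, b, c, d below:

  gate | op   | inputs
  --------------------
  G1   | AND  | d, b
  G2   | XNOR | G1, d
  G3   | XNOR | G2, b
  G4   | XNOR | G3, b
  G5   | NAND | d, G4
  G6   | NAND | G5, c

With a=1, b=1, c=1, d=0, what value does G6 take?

0

G1 = 0 AND 1 = 0
G2 = 0 XNOR 0 = 1
G3 = 1 XNOR 1 = 1
G4 = 1 XNOR 1 = 1
G5 = 0 NAND 1 = 1
G6 = 1 NAND 1 = 0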